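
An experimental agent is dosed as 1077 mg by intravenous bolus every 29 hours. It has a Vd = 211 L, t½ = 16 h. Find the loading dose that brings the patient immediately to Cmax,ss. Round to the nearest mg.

f = (1/2)^(29/16) ≈ 0.284697; accumulation ratio R = 1/(1−f) ≈ 1.39801.
Loading dose to hit Cmax,ss on first dose: D_load = D_maint·R ≈ 1077 × 1.39801 ≈ 1505.66 mg.

1506 mg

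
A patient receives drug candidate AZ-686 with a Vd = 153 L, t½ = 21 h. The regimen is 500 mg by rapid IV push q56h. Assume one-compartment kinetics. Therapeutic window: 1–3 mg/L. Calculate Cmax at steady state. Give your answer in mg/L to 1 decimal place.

k = ln2/t½ = ln2/21 ≈ 0.033007 h⁻¹; fraction remaining f = e^(−kτ) = e^(−0.033007×56) ≈ 0.1575.
Accumulation ratio R = 1/(1 − f) ≈ 1/0.8425 ≈ 1.1869.
Single-dose peak C₀ = D/Vd = 500/153 ≈ 3.268 mg/L.
Steady-state peak Cmax,ss = C₀·R ≈ 3.268 × 1.1869 ≈ 3.879 mg/L.
Peak 3.9 mg/L vs MTC 3 mg/L: exceeds toxic threshold.

3.9 mg/L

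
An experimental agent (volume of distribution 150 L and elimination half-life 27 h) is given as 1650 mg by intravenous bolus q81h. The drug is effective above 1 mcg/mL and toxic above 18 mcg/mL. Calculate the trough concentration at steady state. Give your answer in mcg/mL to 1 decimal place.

1.6 mcg/mL

τ = 81 h = 3 half-lives, so f = (1/2)^3 = 0.125.
Accumulation ratio R = 1/(1 − f) = 1/0.875 = 8/7.
Single-dose peak C₀ = D/Vd = 1650/150 = 11 mcg/mL.
Steady-state peak Cmax,ss = C₀·R = 11 × 8/7 ≈ 12.571 mcg/mL.
Steady-state trough Cmin,ss = Cmax,ss·f ≈ 12.571 × 0.125 ≈ 1.571 mcg/mL.
Trough 1.6 mcg/mL vs MEC 1 mcg/mL: adequate.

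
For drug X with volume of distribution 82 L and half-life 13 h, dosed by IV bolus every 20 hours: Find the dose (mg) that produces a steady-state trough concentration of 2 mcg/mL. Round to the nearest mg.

τ/t½ = 20/13 ≈ 1.5385, so f = (1/2)^(20/13) ≈ 0.344252.
Cmin,ss = (D/Vd)·f/(1−f), so D = Cmin,ss·Vd·(1−f)/f.
D = 2 × 82 × (1−f)/f ≈ 2 × 82 × 1.90485 ≈ 312.40 mg.

312 mg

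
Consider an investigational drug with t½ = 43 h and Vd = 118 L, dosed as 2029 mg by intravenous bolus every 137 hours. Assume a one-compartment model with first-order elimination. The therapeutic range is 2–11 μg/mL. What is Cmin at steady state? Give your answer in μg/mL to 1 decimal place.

k = ln2/t½ = ln2/43 ≈ 0.016120 h⁻¹; fraction remaining f = e^(−kτ) = e^(−0.016120×137) ≈ 0.1099.
Each bolus raises the concentration by D/Vd = 2029/118 ≈ 17.195 μg/mL.
Steady-state trough Cmin,ss = C₀·f/(1−f) ≈ 17.195 × 0.1099/0.8901 ≈ 2.123 μg/mL.
Trough 2.1 μg/mL vs MEC 2 μg/mL: adequate.

2.1 μg/mL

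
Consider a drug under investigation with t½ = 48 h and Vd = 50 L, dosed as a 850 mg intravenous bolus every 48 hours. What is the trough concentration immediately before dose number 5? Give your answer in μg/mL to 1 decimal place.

f = (1/2)^(τ/t½) = (1/2)^(48/48) ≈ 0.5000.
C₀ = D/Vd = 850/50 ≈ 17.000 μg/mL.
Before the 5th dose, 4 doses have been given. Superposition: Cmin = C₀·(f + f² + … + f^4).
≈ 17.000 × (0.5000 + 0.2500 + 0.1250 + 0.0625) ≈ 17.000 × 0.9375 ≈ 15.938 μg/mL.

15.9 μg/mL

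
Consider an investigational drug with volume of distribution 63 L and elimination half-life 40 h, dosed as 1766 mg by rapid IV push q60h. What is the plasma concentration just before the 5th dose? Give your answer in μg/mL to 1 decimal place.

15.1 μg/mL

f = (1/2)^(τ/t½) = (1/2)^(60/40) ≈ 0.3536.
C₀ = D/Vd = 1766/63 ≈ 28.032 μg/mL.
Before the 5th dose, 4 doses have been given. Superposition: Cmin = C₀·(f + f² + … + f^4).
≈ 28.032 × (0.3536 + 0.1250 + 0.0442 + 0.0156) ≈ 28.032 × 0.5384 ≈ 15.092 μg/mL.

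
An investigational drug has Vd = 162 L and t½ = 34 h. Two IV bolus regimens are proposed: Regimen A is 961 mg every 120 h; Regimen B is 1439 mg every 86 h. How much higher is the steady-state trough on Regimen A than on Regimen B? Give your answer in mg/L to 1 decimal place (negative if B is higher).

-1.3 mg/L

Regimen A: f = (1/2)^(120/34) ≈ 0.0866; Cmin,ss = (961/162)·f/(1−f) ≈ 0.562 mg/L.
Regimen B: f = (1/2)^(86/34) ≈ 0.1732; Cmin,ss = (1439/162)·f/(1−f) ≈ 1.861 mg/L.
Difference ≈ 0.562 − 1.861 ≈ -1.299 mg/L.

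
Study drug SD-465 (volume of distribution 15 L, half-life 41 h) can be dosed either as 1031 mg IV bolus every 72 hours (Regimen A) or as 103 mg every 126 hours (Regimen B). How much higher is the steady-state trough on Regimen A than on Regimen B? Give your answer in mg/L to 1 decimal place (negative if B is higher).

28.0 mg/L

Regimen A: f = (1/2)^(72/41) ≈ 0.2960; Cmin,ss = (1031/15)·f/(1−f) ≈ 28.899 mg/L.
Regimen B: f = (1/2)^(126/41) ≈ 0.1188; Cmin,ss = (103/15)·f/(1−f) ≈ 0.926 mg/L.
Difference ≈ 28.899 − 0.926 ≈ 27.973 mg/L.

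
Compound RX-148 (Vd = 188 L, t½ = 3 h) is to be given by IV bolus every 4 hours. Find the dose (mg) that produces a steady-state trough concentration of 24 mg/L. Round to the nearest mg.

6858 mg

τ/t½ = 4/3 ≈ 1.3333, so f = (1/2)^(4/3) ≈ 0.396850.
Cmin,ss = (D/Vd)·f/(1−f), so D = Cmin,ss·Vd·(1−f)/f.
D = 24 × 188 × (1−f)/f ≈ 24 × 188 × 1.51984 ≈ 6857.52 mg.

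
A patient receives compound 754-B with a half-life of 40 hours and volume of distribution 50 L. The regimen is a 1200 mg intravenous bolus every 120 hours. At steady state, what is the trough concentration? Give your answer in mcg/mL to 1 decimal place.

τ = 120 h = 3 half-lives, so f = (1/2)^3 = 0.125.
At steady state, R = 1/(1 − 0.125) = 8/7.
Single-dose peak C₀ = D/Vd = 1200/50 = 24 mcg/mL.
Steady-state peak Cmax,ss = C₀·R = 24 × 8/7 ≈ 27.429 mcg/mL.
Steady-state trough Cmin,ss = Cmax,ss·f ≈ 27.429 × 0.125 ≈ 3.429 mcg/mL.

3.4 mcg/mL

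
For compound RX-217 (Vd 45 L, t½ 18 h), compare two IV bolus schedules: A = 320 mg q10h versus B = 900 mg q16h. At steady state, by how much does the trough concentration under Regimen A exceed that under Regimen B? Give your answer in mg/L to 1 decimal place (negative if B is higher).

-8.3 mg/L

Regimen A: f = (1/2)^(10/18) ≈ 0.6804; Cmin,ss = (320/45)·f/(1−f) ≈ 15.139 mg/L.
Regimen B: f = (1/2)^(16/18) ≈ 0.5400; Cmin,ss = (900/45)·f/(1−f) ≈ 23.478 mg/L.
Difference ≈ 15.139 − 23.478 ≈ -8.339 mg/L.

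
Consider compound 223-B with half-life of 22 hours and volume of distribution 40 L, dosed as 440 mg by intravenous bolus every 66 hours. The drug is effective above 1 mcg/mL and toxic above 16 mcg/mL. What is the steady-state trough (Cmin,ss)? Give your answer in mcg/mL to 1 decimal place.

The dosing interval is 3 half-lives, so f = 2^(−3) = 0.125.
Accumulation ratio R = 1/(1 − f) = 1/0.875 = 8/7.
Single-dose peak C₀ = D/Vd = 440/40 = 11 mcg/mL.
Steady-state peak Cmax,ss = C₀·R = 11 × 8/7 ≈ 12.571 mcg/mL.
Steady-state trough Cmin,ss = Cmax,ss·f ≈ 12.571 × 0.125 ≈ 1.571 mcg/mL.
Trough 1.6 mcg/mL vs MEC 1 mcg/mL: adequate.

1.6 mcg/mL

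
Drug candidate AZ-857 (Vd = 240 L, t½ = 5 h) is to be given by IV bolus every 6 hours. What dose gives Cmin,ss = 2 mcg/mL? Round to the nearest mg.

τ/t½ = 6/5 ≈ 1.2, so f = (1/2)^(6/5) ≈ 0.435275.
Cmin,ss = (D/Vd)·f/(1−f), so D = Cmin,ss·Vd·(1−f)/f.
D = 2 × 240 × (1−f)/f ≈ 2 × 240 × 1.29740 ≈ 622.75 mg.

623 mg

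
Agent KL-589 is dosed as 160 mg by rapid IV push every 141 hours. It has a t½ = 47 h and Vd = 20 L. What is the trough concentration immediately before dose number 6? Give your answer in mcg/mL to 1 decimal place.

1.1 mcg/mL

f = (1/2)^(τ/t½) = (1/2)^(141/47) ≈ 0.1250.
C₀ = D/Vd = 160/20 ≈ 8.000 mcg/mL.
Before the 6th dose, 5 doses have been given. Superposition: Cmin = C₀·(f + f² + … + f^5).
≈ 8.000 × (0.1250 + 0.0156 + 0.0020 + 0.0002 + 0.0000) ≈ 8.000 × 0.1428 ≈ 1.142 mcg/mL.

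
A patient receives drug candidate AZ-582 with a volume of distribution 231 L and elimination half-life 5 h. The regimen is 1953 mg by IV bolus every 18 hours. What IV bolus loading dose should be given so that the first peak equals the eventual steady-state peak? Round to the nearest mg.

f = (1/2)^(18/5) ≈ 0.082469; accumulation ratio R = 1/(1−f) ≈ 1.08988.
Loading dose to hit Cmax,ss on first dose: D_load = D_maint·R ≈ 1953 × 1.08988 ≈ 2128.54 mg.

2129 mg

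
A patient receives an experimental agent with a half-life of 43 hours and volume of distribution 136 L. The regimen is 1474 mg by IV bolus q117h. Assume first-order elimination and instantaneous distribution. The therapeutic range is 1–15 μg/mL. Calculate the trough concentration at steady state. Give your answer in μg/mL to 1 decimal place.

τ/t½ = 117/43 ≈ 2.7209, so fraction remaining f = (1/2)^(117/43) ≈ 0.1517.
At steady state, accumulation factor R = 1/(1 − e^(−kτ)) ≈ 1.1788.
Each bolus raises the concentration by D/Vd = 1474/136 ≈ 10.838 μg/mL.
Cmax,ss = C₀/(1 − f) ≈ 10.838/0.8483 ≈ 12.776 μg/mL.
Steady-state trough Cmin,ss = Cmax,ss·f ≈ 12.776 × 0.1517 ≈ 1.938 μg/mL.
Trough 1.9 μg/mL vs MEC 1 μg/mL: adequate.

1.9 μg/mL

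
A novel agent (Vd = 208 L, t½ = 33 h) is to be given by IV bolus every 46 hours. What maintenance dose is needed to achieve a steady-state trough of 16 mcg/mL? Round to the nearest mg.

5418 mg

τ/t½ = 46/33 ≈ 1.3939, so f = (1/2)^(46/33) ≈ 0.380524.
Cmin,ss = (D/Vd)·f/(1−f), so D = Cmin,ss·Vd·(1−f)/f.
D = 16 × 208 × (1−f)/f ≈ 16 × 208 × 1.62796 ≈ 5417.85 mg.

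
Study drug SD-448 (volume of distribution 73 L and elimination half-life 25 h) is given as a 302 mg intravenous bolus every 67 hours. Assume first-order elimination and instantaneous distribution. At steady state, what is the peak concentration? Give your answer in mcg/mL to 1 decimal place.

4.9 mcg/mL

k = ln2/t½ = ln2/25 ≈ 0.027726 h⁻¹; fraction remaining f = e^(−kτ) = e^(−0.027726×67) ≈ 0.1560.
Accumulation ratio R = 1/(1 − f) ≈ 1/0.8440 ≈ 1.1848.
Single-dose peak C₀ = D/Vd = 302/73 ≈ 4.137 mcg/mL.
Cmax,ss = C₀/(1 − f) ≈ 4.137/0.8440 ≈ 4.902 mcg/mL.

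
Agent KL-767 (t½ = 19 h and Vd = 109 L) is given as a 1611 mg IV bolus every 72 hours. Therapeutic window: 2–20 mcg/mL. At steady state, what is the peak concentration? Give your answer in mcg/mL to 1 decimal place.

15.9 mcg/mL

Over one 72-h interval, 72/19 ≈ 3.7895 half-lives elapse, leaving f ≈ 0.0723 of each dose.
Accumulation ratio R = 1/(1 − f) ≈ 1/0.9277 ≈ 1.0779.
Single-dose peak C₀ = D/Vd = 1611/109 ≈ 14.780 mcg/mL.
Steady-state peak Cmax,ss = C₀·R ≈ 14.780 × 1.0779 ≈ 15.931 mcg/mL.
Peak 15.9 mcg/mL vs MTC 20 mcg/mL: below toxic threshold.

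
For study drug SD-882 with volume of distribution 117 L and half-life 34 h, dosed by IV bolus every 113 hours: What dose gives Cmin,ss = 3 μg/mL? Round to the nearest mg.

3163 mg

τ/t½ = 113/34 ≈ 3.3235, so f = (1/2)^(113/34) ≈ 0.099889.
Cmin,ss = (D/Vd)·f/(1−f), so D = Cmin,ss·Vd·(1−f)/f.
D = 3 × 117 × (1−f)/f ≈ 3 × 117 × 9.01111 ≈ 3162.90 mg.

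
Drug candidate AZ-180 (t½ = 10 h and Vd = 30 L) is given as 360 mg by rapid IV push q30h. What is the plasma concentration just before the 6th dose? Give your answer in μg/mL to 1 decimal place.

f = (1/2)^(τ/t½) = (1/2)^(30/10) ≈ 0.1250.
C₀ = D/Vd = 360/30 ≈ 12.000 μg/mL.
Before the 6th dose, 5 doses have been given. Superposition: Cmin = C₀·(f + f² + … + f^5).
≈ 12.000 × (0.1250 + 0.0156 + 0.0020 + 0.0002 + 0.0000) ≈ 12.000 × 0.1428 ≈ 1.714 μg/mL.

1.7 μg/mL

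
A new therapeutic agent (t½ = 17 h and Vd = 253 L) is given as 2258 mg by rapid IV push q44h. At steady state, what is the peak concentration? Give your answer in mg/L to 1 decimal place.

10.7 mg/L

k = ln2/t½ = ln2/17 ≈ 0.040773 h⁻¹; fraction remaining f = e^(−kτ) = e^(−0.040773×44) ≈ 0.1663.
Accumulation ratio R = 1/(1 − f) ≈ 1/0.8337 ≈ 1.1995.
Each bolus raises the concentration by D/Vd = 2258/253 ≈ 8.925 mg/L.
Steady-state peak Cmax,ss = C₀·R ≈ 8.925 × 1.1995 ≈ 10.706 mg/L.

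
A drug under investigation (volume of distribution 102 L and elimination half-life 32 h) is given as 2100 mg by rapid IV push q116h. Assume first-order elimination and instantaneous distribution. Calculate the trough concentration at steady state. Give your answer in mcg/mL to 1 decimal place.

k = ln2/t½ = ln2/32 ≈ 0.021661 h⁻¹; fraction remaining f = e^(−kτ) = e^(−0.021661×116) ≈ 0.0811.
Accumulation ratio R = 1/(1 − f) ≈ 1/0.9189 ≈ 1.0883.
Each bolus raises the concentration by D/Vd = 2100/102 ≈ 20.588 mcg/mL.
Steady-state peak Cmax,ss = C₀·R ≈ 20.588 × 1.0883 ≈ 22.406 mcg/mL.
Steady-state trough Cmin,ss = Cmax,ss·f ≈ 22.406 × 0.0811 ≈ 1.817 mcg/mL.

1.8 mcg/mL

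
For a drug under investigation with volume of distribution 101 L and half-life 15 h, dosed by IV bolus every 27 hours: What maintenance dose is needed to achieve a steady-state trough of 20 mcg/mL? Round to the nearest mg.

5014 mg

τ/t½ = 27/15 ≈ 1.8, so f = (1/2)^(27/15) ≈ 0.287175.
Cmin,ss = (D/Vd)·f/(1−f), so D = Cmin,ss·Vd·(1−f)/f.
D = 20 × 101 × (1−f)/f ≈ 20 × 101 × 2.48220 ≈ 5014.04 mg.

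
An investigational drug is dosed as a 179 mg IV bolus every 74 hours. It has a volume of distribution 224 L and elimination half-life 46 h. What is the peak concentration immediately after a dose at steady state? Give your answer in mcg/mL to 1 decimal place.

1.2 mcg/mL

τ/t½ = 74/46 ≈ 1.6087, so fraction remaining f = (1/2)^(74/46) ≈ 0.3279.
At steady state, accumulation factor R = 1/(1 − e^(−kτ)) ≈ 1.4879.
Each bolus raises the concentration by D/Vd = 179/224 ≈ 0.799 mcg/mL.
Steady-state peak Cmax,ss = C₀·R ≈ 0.799 × 1.4879 ≈ 1.189 mcg/mL.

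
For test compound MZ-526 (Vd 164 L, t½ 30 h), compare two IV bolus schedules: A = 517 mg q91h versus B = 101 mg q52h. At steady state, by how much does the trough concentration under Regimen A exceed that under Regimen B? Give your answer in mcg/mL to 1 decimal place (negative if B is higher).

0.2 mcg/mL

Regimen A: f = (1/2)^(91/30) ≈ 0.1221; Cmin,ss = (517/164)·f/(1−f) ≈ 0.438 mcg/mL.
Regimen B: f = (1/2)^(52/30) ≈ 0.3008; Cmin,ss = (101/164)·f/(1−f) ≈ 0.265 mcg/mL.
Difference ≈ 0.438 − 0.265 ≈ 0.173 mcg/mL.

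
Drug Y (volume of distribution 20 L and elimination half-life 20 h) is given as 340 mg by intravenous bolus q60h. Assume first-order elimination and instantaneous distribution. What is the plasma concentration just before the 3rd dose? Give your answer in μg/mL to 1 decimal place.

f = (1/2)^(τ/t½) = (1/2)^(60/20) ≈ 0.1250.
C₀ = D/Vd = 340/20 ≈ 17.000 μg/mL.
Before the 3rd dose, 2 doses have been given. Superposition: Cmin = C₀·(f + f²).
≈ 17.000 × (0.1250 + 0.0156) ≈ 17.000 × 0.1406 ≈ 2.390 μg/mL.

2.4 μg/mL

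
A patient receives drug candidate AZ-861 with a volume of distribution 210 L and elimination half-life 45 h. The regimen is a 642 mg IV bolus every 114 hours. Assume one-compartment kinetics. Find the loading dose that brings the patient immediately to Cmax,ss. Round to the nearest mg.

f = (1/2)^(114/45) ≈ 0.172739; accumulation ratio R = 1/(1−f) ≈ 1.20881.
Loading dose to hit Cmax,ss on first dose: D_load = D_maint·R ≈ 642 × 1.20881 ≈ 776.06 mg.

776 mg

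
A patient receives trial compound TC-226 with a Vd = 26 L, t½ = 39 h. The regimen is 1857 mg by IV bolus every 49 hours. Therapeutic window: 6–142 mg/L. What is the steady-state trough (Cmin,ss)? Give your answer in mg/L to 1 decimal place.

51.4 mg/L

k = ln2/t½ = ln2/39 ≈ 0.017773 h⁻¹; fraction remaining f = e^(−kτ) = e^(−0.017773×49) ≈ 0.4186.
At steady state, accumulation factor R = 1/(1 − e^(−kτ)) ≈ 1.7200.
Each bolus raises the concentration by D/Vd = 1857/26 ≈ 71.423 mg/L.
Steady-state peak Cmax,ss = C₀·R ≈ 71.423 × 1.7200 ≈ 122.848 mg/L.
One interval later, Cmin,ss = Cmax,ss·e^(−kτ) ≈ 122.848 × 0.4186 ≈ 51.424 mg/L.
Trough 51.4 mg/L vs MEC 6 mg/L: adequate.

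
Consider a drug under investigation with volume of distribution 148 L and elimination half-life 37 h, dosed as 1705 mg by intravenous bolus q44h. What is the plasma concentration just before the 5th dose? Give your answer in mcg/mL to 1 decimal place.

f = (1/2)^(τ/t½) = (1/2)^(44/37) ≈ 0.4385.
C₀ = D/Vd = 1705/148 ≈ 11.520 mcg/mL.
Before the 5th dose, 4 doses have been given. Superposition: Cmin = C₀·(f + f² + … + f^4).
≈ 11.520 × (0.4385 + 0.1923 + 0.0843 + 0.0370) ≈ 11.520 × 0.7521 ≈ 8.664 mcg/mL.

8.7 mcg/mL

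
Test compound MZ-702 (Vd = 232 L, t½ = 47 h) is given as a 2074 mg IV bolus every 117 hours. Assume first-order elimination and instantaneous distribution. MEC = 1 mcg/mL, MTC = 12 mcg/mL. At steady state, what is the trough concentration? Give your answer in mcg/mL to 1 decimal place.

k = ln2/t½ = ln2/47 ≈ 0.014748 h⁻¹; fraction remaining f = e^(−kτ) = e^(−0.014748×117) ≈ 0.1781.
Accumulation ratio R = 1/(1 − f) ≈ 1/0.8219 ≈ 1.2167.
Single-dose peak C₀ = D/Vd = 2074/232 ≈ 8.940 mcg/mL.
Cmax,ss = C₀/(1 − f) ≈ 8.940/0.8219 ≈ 10.877 mcg/mL.
Steady-state trough Cmin,ss = Cmax,ss·f ≈ 10.877 × 0.1781 ≈ 1.937 mcg/mL.
Trough 1.9 mcg/mL vs MEC 1 mcg/mL: adequate.

1.9 mcg/mL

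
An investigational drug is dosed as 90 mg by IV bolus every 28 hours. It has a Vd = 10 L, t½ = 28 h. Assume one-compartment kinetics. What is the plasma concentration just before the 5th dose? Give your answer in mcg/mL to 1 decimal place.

8.4 mcg/mL

f = (1/2)^(τ/t½) = (1/2)^(28/28) ≈ 0.5000.
C₀ = D/Vd = 90/10 ≈ 9.000 mcg/mL.
Before the 5th dose, 4 doses have been given. Superposition: Cmin = C₀·(f + f² + … + f^4).
≈ 9.000 × (0.5000 + 0.2500 + 0.1250 + 0.0625) ≈ 9.000 × 0.9375 ≈ 8.438 mcg/mL.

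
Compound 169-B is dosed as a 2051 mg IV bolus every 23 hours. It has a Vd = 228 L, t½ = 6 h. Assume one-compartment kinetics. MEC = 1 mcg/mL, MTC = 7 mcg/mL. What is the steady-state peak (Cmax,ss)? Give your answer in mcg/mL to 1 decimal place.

k = ln2/t½ = ln2/6 ≈ 0.115525 h⁻¹; fraction remaining f = e^(−kτ) = e^(−0.115525×23) ≈ 0.0702.
Accumulation ratio R = 1/(1 − f) ≈ 1/0.9298 ≈ 1.0755.
Single-dose peak C₀ = D/Vd = 2051/228 ≈ 8.996 mcg/mL.
Steady-state peak Cmax,ss = C₀·R ≈ 8.996 × 1.0755 ≈ 9.675 mcg/mL.
Peak 9.7 mcg/mL vs MTC 7 mcg/mL: exceeds toxic threshold.

9.7 mcg/mL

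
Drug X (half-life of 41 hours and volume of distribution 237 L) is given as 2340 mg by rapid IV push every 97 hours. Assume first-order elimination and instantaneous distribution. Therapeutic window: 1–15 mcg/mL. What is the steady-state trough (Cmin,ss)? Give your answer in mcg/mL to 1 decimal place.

2.4 mcg/mL

τ/t½ = 97/41 ≈ 2.3659, so fraction remaining f = (1/2)^(97/41) ≈ 0.1940.
Single-dose peak C₀ = D/Vd = 2340/237 ≈ 9.873 mcg/mL.
Steady-state trough Cmin,ss = C₀·f/(1−f) ≈ 9.873 × 0.1940/0.8060 ≈ 2.376 mcg/mL.
Trough 2.4 mcg/mL vs MEC 1 mcg/mL: adequate.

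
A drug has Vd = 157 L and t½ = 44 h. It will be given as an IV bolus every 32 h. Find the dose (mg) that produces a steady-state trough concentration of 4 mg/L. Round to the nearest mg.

412 mg

τ/t½ = 32/44 ≈ 0.72727, so f = (1/2)^(32/44) ≈ 0.604045.
Cmin,ss = (D/Vd)·f/(1−f), so D = Cmin,ss·Vd·(1−f)/f.
D = 4 × 157 × (1−f)/f ≈ 4 × 157 × 0.65551 ≈ 411.66 mg.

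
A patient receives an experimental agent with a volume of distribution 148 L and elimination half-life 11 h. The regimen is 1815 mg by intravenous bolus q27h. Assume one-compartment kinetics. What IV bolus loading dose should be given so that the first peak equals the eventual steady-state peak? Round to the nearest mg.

2220 mg

f = (1/2)^(27/11) ≈ 0.182435; accumulation ratio R = 1/(1−f) ≈ 1.22314.
Loading dose to hit Cmax,ss on first dose: D_load = D_maint·R ≈ 1815 × 1.22314 ≈ 2220.00 mg.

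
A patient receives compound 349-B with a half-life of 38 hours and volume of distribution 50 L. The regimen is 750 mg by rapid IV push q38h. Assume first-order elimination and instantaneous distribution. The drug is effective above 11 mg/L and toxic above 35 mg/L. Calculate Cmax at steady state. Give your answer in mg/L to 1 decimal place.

The dosing interval is 1 half-life, so f = 2^(−1) = 0.5.
At steady state, R = 1/(1 − 0.5) = 2/1.
Single-dose peak C₀ = D/Vd = 750/50 = 15 mg/L.
Steady-state peak Cmax,ss = C₀·R = 15 × 2/1 ≈ 30.000 mg/L.
Peak 30.0 mg/L vs MTC 35 mg/L: below toxic threshold.

30.0 mg/L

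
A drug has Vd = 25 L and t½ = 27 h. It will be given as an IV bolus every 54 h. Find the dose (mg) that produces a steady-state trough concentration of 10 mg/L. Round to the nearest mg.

750 mg

τ/t½ = 54/27 ≈ 2, so f = (1/2)^(54/27) ≈ 0.250000.
Cmin,ss = (D/Vd)·f/(1−f), so D = Cmin,ss·Vd·(1−f)/f.
D = 10 × 25 × (1−f)/f ≈ 10 × 25 × 3.00000 ≈ 750.00 mg.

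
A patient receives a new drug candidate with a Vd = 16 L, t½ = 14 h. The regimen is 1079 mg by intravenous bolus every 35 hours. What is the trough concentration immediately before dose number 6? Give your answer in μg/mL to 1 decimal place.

f = (1/2)^(τ/t½) = (1/2)^(35/14) ≈ 0.1768.
C₀ = D/Vd = 1079/16 ≈ 67.438 μg/mL.
Before the 6th dose, 5 doses have been given. Superposition: Cmin = C₀·(f + f² + … + f^5).
≈ 67.438 × (0.1768 + 0.0313 + 0.0055 + 0.0010 + 0.0002) ≈ 67.438 × 0.2148 ≈ 14.486 μg/mL.

14.5 μg/mL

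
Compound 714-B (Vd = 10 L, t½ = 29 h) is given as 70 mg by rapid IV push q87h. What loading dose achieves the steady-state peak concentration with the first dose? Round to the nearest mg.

f = (1/2)^(87/29) ≈ 0.125000; accumulation ratio R = 1/(1−f) ≈ 1.14286.
Loading dose to hit Cmax,ss on first dose: D_load = D_maint·R ≈ 70 × 1.14286 ≈ 80.00 mg.

80 mg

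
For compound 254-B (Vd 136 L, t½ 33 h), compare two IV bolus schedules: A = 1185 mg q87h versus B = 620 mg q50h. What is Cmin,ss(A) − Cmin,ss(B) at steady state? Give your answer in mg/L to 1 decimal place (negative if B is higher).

-0.8 mg/L

Regimen A: f = (1/2)^(87/33) ≈ 0.1608; Cmin,ss = (1185/136)·f/(1−f) ≈ 1.670 mg/L.
Regimen B: f = (1/2)^(50/33) ≈ 0.3499; Cmin,ss = (620/136)·f/(1−f) ≈ 2.454 mg/L.
Difference ≈ 1.670 − 2.454 ≈ -0.784 mg/L.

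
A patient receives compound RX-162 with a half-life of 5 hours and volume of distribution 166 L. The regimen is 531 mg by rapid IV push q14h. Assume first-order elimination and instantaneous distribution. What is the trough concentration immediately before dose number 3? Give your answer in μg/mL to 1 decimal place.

f = (1/2)^(τ/t½) = (1/2)^(14/5) ≈ 0.1436.
C₀ = D/Vd = 531/166 ≈ 3.199 μg/mL.
Before the 3rd dose, 2 doses have been given. Superposition: Cmin = C₀·(f + f²).
≈ 3.199 × (0.1436 + 0.0206) ≈ 3.199 × 0.1642 ≈ 0.525 μg/mL.

0.5 μg/mL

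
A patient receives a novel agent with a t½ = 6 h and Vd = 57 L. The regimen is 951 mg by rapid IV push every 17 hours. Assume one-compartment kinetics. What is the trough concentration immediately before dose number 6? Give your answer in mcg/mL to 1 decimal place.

2.7 mcg/mL

f = (1/2)^(τ/t½) = (1/2)^(17/6) ≈ 0.1403.
C₀ = D/Vd = 951/57 ≈ 16.684 mcg/mL.
Before the 6th dose, 5 doses have been given. Superposition: Cmin = C₀·(f + f² + … + f^5).
≈ 16.684 × (0.1403 + 0.0197 + 0.0028 + 0.0004 + 0.0001) ≈ 16.684 × 0.1633 ≈ 2.724 mcg/mL.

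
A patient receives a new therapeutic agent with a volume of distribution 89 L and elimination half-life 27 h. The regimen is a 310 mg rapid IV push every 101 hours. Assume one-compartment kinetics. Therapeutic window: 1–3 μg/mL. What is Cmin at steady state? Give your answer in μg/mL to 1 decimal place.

Over one 101-h interval, 101/27 ≈ 3.7407 half-lives elapse, leaving f ≈ 0.0748 of each dose.
Single-dose peak C₀ = D/Vd = 310/89 ≈ 3.483 μg/mL.
Steady-state trough Cmin,ss = C₀·f/(1−f) ≈ 3.483 × 0.0748/0.9252 ≈ 0.282 μg/mL.
Trough 0.3 μg/mL vs MEC 1 μg/mL: subtherapeutic.

0.3 μg/mL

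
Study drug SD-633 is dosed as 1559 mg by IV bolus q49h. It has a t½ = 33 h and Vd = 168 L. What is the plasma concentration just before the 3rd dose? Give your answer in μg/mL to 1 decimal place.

f = (1/2)^(τ/t½) = (1/2)^(49/33) ≈ 0.3573.
C₀ = D/Vd = 1559/168 ≈ 9.280 μg/mL.
Before the 3rd dose, 2 doses have been given. Superposition: Cmin = C₀·(f + f²).
≈ 9.280 × (0.3573 + 0.1277) ≈ 9.280 × 0.4850 ≈ 4.501 μg/mL.

4.5 μg/mL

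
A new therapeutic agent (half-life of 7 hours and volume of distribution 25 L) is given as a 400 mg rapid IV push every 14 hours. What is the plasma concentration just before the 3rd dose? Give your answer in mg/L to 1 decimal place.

5.0 mg/L

f = (1/2)^(τ/t½) = (1/2)^(14/7) ≈ 0.2500.
C₀ = D/Vd = 400/25 ≈ 16.000 mg/L.
Before the 3rd dose, 2 doses have been given. Superposition: Cmin = C₀·(f + f²).
≈ 16.000 × (0.2500 + 0.0625) ≈ 16.000 × 0.3125 ≈ 5.000 mg/L.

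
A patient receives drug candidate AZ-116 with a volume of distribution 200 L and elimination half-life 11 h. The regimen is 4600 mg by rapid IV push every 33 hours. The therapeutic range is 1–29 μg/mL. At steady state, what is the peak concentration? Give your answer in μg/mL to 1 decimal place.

τ = 33 h = 3 half-lives, so f = (1/2)^3 = 0.125.
At steady state, R = 1/(1 − 0.125) = 8/7.
Single-dose peak C₀ = D/Vd = 4600/200 = 23 μg/mL.
Steady-state peak Cmax,ss = C₀·R = 23 × 8/7 ≈ 26.286 μg/mL.
Peak 26.3 μg/mL vs MTC 29 μg/mL: below toxic threshold.

26.3 μg/mL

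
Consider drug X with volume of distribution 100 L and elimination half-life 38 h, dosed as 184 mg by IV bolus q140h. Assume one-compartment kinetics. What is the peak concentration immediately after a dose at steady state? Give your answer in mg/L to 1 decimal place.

k = ln2/t½ = ln2/38 ≈ 0.018241 h⁻¹; fraction remaining f = e^(−kτ) = e^(−0.018241×140) ≈ 0.0778.
Accumulation ratio R = 1/(1 − f) ≈ 1/0.9222 ≈ 1.0844.
Single-dose peak C₀ = D/Vd = 184/100 ≈ 1.840 mg/L.
Cmax,ss = C₀/(1 − f) ≈ 1.840/0.9222 ≈ 1.995 mg/L.

2.0 mg/L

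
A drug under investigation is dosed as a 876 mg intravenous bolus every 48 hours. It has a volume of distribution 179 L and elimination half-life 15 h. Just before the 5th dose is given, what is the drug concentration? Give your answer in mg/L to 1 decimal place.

0.6 mg/L

f = (1/2)^(τ/t½) = (1/2)^(48/15) ≈ 0.1088.
C₀ = D/Vd = 876/179 ≈ 4.894 mg/L.
Before the 5th dose, 4 doses have been given. Superposition: Cmin = C₀·(f + f² + … + f^4).
≈ 4.894 × (0.1088 + 0.0118 + 0.0013 + 0.0001) ≈ 4.894 × 0.1220 ≈ 0.597 mg/L.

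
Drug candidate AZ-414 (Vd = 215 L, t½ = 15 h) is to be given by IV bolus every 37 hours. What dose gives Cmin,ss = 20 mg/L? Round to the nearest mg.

τ/t½ = 37/15 ≈ 2.4667, so f = (1/2)^(37/15) ≈ 0.180909.
Cmin,ss = (D/Vd)·f/(1−f), so D = Cmin,ss·Vd·(1−f)/f.
D = 20 × 215 × (1−f)/f ≈ 20 × 215 × 4.52764 ≈ 19468.85 mg.

19469 mg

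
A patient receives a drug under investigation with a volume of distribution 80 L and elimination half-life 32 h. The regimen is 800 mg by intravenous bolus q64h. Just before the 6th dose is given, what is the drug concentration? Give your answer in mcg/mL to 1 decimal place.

f = (1/2)^(τ/t½) = (1/2)^(64/32) ≈ 0.2500.
C₀ = D/Vd = 800/80 ≈ 10.000 mcg/mL.
Before the 6th dose, 5 doses have been given. Superposition: Cmin = C₀·(f + f² + … + f^5).
≈ 10.000 × (0.2500 + 0.0625 + 0.0156 + 0.0039 + 0.0010) ≈ 10.000 × 0.3330 ≈ 3.330 mcg/mL.

3.3 mcg/mL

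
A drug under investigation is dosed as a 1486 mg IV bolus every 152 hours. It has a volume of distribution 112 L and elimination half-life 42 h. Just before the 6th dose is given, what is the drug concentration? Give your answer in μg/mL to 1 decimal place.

1.2 μg/mL

f = (1/2)^(τ/t½) = (1/2)^(152/42) ≈ 0.0814.
C₀ = D/Vd = 1486/112 ≈ 13.268 μg/mL.
Before the 6th dose, 5 doses have been given. Superposition: Cmin = C₀·(f + f² + … + f^5).
≈ 13.268 × (0.0814 + 0.0066 + 0.0005 + 0.0000 + 0.0000) ≈ 13.268 × 0.0885 ≈ 1.174 μg/mL.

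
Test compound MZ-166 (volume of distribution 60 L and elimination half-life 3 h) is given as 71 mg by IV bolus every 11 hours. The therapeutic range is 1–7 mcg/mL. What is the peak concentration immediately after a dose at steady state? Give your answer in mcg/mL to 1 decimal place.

τ/t½ = 11/3 ≈ 3.6667, so fraction remaining f = (1/2)^(11/3) ≈ 0.0787.
Accumulation ratio R = 1/(1 − f) ≈ 1/0.9213 ≈ 1.0854.
Each bolus raises the concentration by D/Vd = 71/60 ≈ 1.183 mcg/mL.
Steady-state peak Cmax,ss = C₀·R ≈ 1.183 × 1.0854 ≈ 1.284 mcg/mL.
Peak 1.3 mcg/mL vs MTC 7 mcg/mL: below toxic threshold.

1.3 mcg/mL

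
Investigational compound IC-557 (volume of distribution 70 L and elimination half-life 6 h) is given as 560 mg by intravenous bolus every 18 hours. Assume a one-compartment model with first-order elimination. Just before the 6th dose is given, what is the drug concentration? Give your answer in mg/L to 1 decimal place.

f = (1/2)^(τ/t½) = (1/2)^(18/6) ≈ 0.1250.
C₀ = D/Vd = 560/70 ≈ 8.000 mg/L.
Before the 6th dose, 5 doses have been given. Superposition: Cmin = C₀·(f + f² + … + f^5).
≈ 8.000 × (0.1250 + 0.0156 + 0.0020 + 0.0002 + 0.0000) ≈ 8.000 × 0.1428 ≈ 1.142 mg/L.

1.1 mg/L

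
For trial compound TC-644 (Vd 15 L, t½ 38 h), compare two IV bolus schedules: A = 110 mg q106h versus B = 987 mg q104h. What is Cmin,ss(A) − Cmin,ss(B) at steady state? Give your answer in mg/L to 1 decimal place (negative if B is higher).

-10.4 mg/L

Regimen A: f = (1/2)^(106/38) ≈ 0.1446; Cmin,ss = (110/15)·f/(1−f) ≈ 1.240 mg/L.
Regimen B: f = (1/2)^(104/38) ≈ 0.1500; Cmin,ss = (987/15)·f/(1−f) ≈ 11.612 mg/L.
Difference ≈ 1.240 − 11.612 ≈ -10.372 mg/L.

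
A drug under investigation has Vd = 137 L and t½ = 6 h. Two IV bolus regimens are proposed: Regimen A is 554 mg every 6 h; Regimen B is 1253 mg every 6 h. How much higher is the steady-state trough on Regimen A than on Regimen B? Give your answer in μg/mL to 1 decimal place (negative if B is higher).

-5.1 μg/mL

Regimen A: f = (1/2)^(6/6) ≈ 0.5000; Cmin,ss = (554/137)·f/(1−f) ≈ 4.044 μg/mL.
Regimen B: f = (1/2)^(6/6) ≈ 0.5000; Cmin,ss = (1253/137)·f/(1−f) ≈ 9.146 μg/mL.
Difference ≈ 4.044 − 9.146 ≈ -5.102 μg/mL.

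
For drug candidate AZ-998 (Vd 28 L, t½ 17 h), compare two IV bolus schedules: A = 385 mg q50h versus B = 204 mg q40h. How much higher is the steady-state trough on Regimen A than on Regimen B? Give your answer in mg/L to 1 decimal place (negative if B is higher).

Regimen A: f = (1/2)^(50/17) ≈ 0.1302; Cmin,ss = (385/28)·f/(1−f) ≈ 2.058 mg/L.
Regimen B: f = (1/2)^(40/17) ≈ 0.1957; Cmin,ss = (204/28)·f/(1−f) ≈ 1.773 mg/L.
Difference ≈ 2.058 − 1.773 ≈ 0.285 mg/L.

0.3 mg/L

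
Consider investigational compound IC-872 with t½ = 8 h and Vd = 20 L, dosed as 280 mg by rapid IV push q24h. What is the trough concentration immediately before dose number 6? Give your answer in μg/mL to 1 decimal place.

f = (1/2)^(τ/t½) = (1/2)^(24/8) ≈ 0.1250.
C₀ = D/Vd = 280/20 ≈ 14.000 μg/mL.
Before the 6th dose, 5 doses have been given. Superposition: Cmin = C₀·(f + f² + … + f^5).
≈ 14.000 × (0.1250 + 0.0156 + 0.0020 + 0.0002 + 0.0000) ≈ 14.000 × 0.1428 ≈ 1.999 μg/mL.

2.0 μg/mL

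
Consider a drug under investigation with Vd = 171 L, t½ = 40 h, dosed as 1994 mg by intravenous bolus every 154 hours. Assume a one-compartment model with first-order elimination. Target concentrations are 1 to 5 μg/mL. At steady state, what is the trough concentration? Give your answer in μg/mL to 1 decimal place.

0.9 μg/mL

τ/t½ = 154/40 ≈ 3.85, so fraction remaining f = (1/2)^(154/40) ≈ 0.0693.
At steady state, accumulation factor R = 1/(1 − e^(−kτ)) ≈ 1.0745.
Each bolus raises the concentration by D/Vd = 1994/171 ≈ 11.661 μg/mL.
Cmax,ss = C₀/(1 − f) ≈ 11.661/0.9307 ≈ 12.529 μg/mL.
Steady-state trough Cmin,ss = Cmax,ss·f ≈ 12.529 × 0.0693 ≈ 0.868 μg/mL.
Trough 0.9 μg/mL vs MEC 1 μg/mL: subtherapeutic.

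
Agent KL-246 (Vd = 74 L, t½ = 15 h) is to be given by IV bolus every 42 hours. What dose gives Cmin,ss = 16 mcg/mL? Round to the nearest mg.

τ/t½ = 42/15 ≈ 2.8, so f = (1/2)^(42/15) ≈ 0.143587.
Cmin,ss = (D/Vd)·f/(1−f), so D = Cmin,ss·Vd·(1−f)/f.
D = 16 × 74 × (1−f)/f ≈ 16 × 74 × 5.96442 ≈ 7061.87 mg.

7062 mg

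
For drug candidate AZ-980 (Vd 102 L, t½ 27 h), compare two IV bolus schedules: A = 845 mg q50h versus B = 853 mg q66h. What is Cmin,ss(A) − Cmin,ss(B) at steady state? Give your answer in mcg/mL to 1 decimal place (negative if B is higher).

1.3 mcg/mL

Regimen A: f = (1/2)^(50/27) ≈ 0.2770; Cmin,ss = (845/102)·f/(1−f) ≈ 3.174 mcg/mL.
Regimen B: f = (1/2)^(66/27) ≈ 0.1837; Cmin,ss = (853/102)·f/(1−f) ≈ 1.882 mcg/mL.
Difference ≈ 3.174 − 1.882 ≈ 1.292 mcg/mL.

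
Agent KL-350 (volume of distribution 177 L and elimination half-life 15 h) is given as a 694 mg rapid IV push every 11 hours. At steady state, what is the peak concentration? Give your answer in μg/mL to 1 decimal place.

k = ln2/t½ = ln2/15 ≈ 0.046210 h⁻¹; fraction remaining f = e^(−kτ) = e^(−0.046210×11) ≈ 0.6015.
Accumulation ratio R = 1/(1 − f) ≈ 1/0.3985 ≈ 2.5094.
Each bolus raises the concentration by D/Vd = 694/177 ≈ 3.921 μg/mL.
Steady-state peak Cmax,ss = C₀·R ≈ 3.921 × 2.5094 ≈ 9.839 μg/mL.

9.8 μg/mL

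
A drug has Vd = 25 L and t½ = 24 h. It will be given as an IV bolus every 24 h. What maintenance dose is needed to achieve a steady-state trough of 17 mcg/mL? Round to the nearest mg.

τ/t½ = 24/24 ≈ 1, so f = (1/2)^(24/24) ≈ 0.500000.
Cmin,ss = (D/Vd)·f/(1−f), so D = Cmin,ss·Vd·(1−f)/f.
D = 17 × 25 × (1−f)/f ≈ 17 × 25 × 1.00000 ≈ 425.00 mg.

425 mg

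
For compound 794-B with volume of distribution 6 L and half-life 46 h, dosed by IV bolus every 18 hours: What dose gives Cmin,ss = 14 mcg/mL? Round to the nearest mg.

τ/t½ = 18/46 ≈ 0.3913, so f = (1/2)^(18/46) ≈ 0.762440.
Cmin,ss = (D/Vd)·f/(1−f), so D = Cmin,ss·Vd·(1−f)/f.
D = 14 × 6 × (1−f)/f ≈ 14 × 6 × 0.31158 ≈ 26.17 mg.

26 mg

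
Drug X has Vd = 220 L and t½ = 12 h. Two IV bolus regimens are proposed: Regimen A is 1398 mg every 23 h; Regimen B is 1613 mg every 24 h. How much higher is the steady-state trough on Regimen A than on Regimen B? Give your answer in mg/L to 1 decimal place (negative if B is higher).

-0.2 mg/L

Regimen A: f = (1/2)^(23/12) ≈ 0.2649; Cmin,ss = (1398/220)·f/(1−f) ≈ 2.290 mg/L.
Regimen B: f = (1/2)^(24/12) ≈ 0.2500; Cmin,ss = (1613/220)·f/(1−f) ≈ 2.444 mg/L.
Difference ≈ 2.290 − 2.444 ≈ -0.154 mg/L.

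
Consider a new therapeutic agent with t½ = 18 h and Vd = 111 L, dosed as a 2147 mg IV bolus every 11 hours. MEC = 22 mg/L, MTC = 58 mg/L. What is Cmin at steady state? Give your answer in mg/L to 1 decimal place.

36.7 mg/L

Over one 11-h interval, 11/18 ≈ 0.61111 half-lives elapse, leaving f ≈ 0.6547 of each dose.
At steady state, accumulation factor R = 1/(1 − e^(−kτ)) ≈ 2.8960.
Single-dose peak C₀ = D/Vd = 2147/111 ≈ 19.342 mg/L.
Steady-state peak Cmax,ss = C₀·R ≈ 19.342 × 2.8960 ≈ 56.014 mg/L.
One interval later, Cmin,ss = Cmax,ss·e^(−kτ) ≈ 56.014 × 0.6547 ≈ 36.672 mg/L.
Trough 36.7 mg/L vs MEC 22 mg/L: adequate.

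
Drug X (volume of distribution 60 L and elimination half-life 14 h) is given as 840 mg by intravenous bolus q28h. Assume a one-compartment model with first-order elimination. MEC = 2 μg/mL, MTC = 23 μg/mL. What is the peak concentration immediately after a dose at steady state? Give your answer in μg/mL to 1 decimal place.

τ = 28 h = 2 half-lives, so f = (1/2)^2 = 0.25.
At steady state, R = 1/(1 − 0.25) = 4/3.
Single-dose peak C₀ = D/Vd = 840/60 = 14 μg/mL.
Steady-state peak Cmax,ss = C₀·R = 14 × 4/3 ≈ 18.667 μg/mL.
Peak 18.7 μg/mL vs MTC 23 μg/mL: below toxic threshold.

18.7 μg/mL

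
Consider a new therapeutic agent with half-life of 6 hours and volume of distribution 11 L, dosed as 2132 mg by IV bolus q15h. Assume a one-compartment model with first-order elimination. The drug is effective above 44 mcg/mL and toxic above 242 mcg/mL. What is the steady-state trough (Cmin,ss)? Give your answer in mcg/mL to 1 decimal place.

Over one 15-h interval, 15/6 ≈ 2.5 half-lives elapse, leaving f ≈ 0.1768 of each dose.
Single-dose peak C₀ = D/Vd = 2132/11 ≈ 193.818 mcg/mL.
Steady-state trough Cmin,ss = C₀·f/(1−f) ≈ 193.818 × 0.1768/0.8232 ≈ 41.627 mcg/mL.
Trough 41.6 mcg/mL vs MEC 44 mcg/mL: subtherapeutic.

41.6 mcg/mL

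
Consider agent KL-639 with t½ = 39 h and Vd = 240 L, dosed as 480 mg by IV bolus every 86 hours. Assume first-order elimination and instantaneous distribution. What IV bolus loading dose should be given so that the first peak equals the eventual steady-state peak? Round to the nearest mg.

613 mg

f = (1/2)^(86/39) ≈ 0.216865; accumulation ratio R = 1/(1−f) ≈ 1.27692.
Loading dose to hit Cmax,ss on first dose: D_load = D_maint·R ≈ 480 × 1.27692 ≈ 612.92 mg.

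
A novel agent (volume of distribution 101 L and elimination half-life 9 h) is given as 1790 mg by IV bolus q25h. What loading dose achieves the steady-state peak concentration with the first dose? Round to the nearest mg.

2096 mg

f = (1/2)^(25/9) ≈ 0.145816; accumulation ratio R = 1/(1−f) ≈ 1.17071.
Loading dose to hit Cmax,ss on first dose: D_load = D_maint·R ≈ 1790 × 1.17071 ≈ 2095.57 mg.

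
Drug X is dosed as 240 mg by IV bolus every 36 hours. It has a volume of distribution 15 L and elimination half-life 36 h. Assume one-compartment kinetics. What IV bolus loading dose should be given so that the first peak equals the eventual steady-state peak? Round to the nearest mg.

f = (1/2)^(36/36) ≈ 0.500000; accumulation ratio R = 1/(1−f) ≈ 2.00000.
Loading dose to hit Cmax,ss on first dose: D_load = D_maint·R ≈ 240 × 2.00000 ≈ 480.00 mg.

480 mg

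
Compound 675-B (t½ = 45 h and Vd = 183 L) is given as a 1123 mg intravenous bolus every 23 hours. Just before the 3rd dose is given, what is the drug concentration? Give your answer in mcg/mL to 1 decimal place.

7.3 mcg/mL

f = (1/2)^(τ/t½) = (1/2)^(23/45) ≈ 0.7017.
C₀ = D/Vd = 1123/183 ≈ 6.137 mcg/mL.
Before the 3rd dose, 2 doses have been given. Superposition: Cmin = C₀·(f + f²).
≈ 6.137 × (0.7017 + 0.4924) ≈ 6.137 × 1.1941 ≈ 7.328 mcg/mL.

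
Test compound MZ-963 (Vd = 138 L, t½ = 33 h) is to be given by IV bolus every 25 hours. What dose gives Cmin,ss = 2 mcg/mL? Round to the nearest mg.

τ/t½ = 25/33 ≈ 0.75758, so f = (1/2)^(25/33) ≈ 0.591489.
Cmin,ss = (D/Vd)·f/(1−f), so D = Cmin,ss·Vd·(1−f)/f.
D = 2 × 138 × (1−f)/f ≈ 2 × 138 × 0.69065 ≈ 190.62 mg.

191 mg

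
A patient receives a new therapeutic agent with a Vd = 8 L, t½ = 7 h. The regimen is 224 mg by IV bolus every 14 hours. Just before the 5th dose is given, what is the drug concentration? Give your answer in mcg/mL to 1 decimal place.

f = (1/2)^(τ/t½) = (1/2)^(14/7) ≈ 0.2500.
C₀ = D/Vd = 224/8 ≈ 28.000 mcg/mL.
Before the 5th dose, 4 doses have been given. Superposition: Cmin = C₀·(f + f² + … + f^4).
≈ 28.000 × (0.2500 + 0.0625 + 0.0156 + 0.0039) ≈ 28.000 × 0.3320 ≈ 9.296 mcg/mL.

9.3 mcg/mL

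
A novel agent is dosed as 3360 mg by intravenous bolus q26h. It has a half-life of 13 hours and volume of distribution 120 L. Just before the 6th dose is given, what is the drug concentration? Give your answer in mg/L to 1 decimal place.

9.3 mg/L

f = (1/2)^(τ/t½) = (1/2)^(26/13) ≈ 0.2500.
C₀ = D/Vd = 3360/120 ≈ 28.000 mg/L.
Before the 6th dose, 5 doses have been given. Superposition: Cmin = C₀·(f + f² + … + f^5).
≈ 28.000 × (0.2500 + 0.0625 + 0.0156 + 0.0039 + 0.0010) ≈ 28.000 × 0.3330 ≈ 9.324 mg/L.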